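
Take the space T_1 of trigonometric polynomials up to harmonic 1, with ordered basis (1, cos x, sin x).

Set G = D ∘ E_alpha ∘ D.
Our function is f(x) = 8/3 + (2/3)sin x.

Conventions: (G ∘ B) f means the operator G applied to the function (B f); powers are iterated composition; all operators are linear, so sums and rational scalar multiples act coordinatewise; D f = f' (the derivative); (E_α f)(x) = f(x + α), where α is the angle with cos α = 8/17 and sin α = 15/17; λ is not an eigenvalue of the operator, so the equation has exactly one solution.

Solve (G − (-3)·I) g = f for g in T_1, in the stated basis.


write g with unknown coordinates in the stated basis and equate coefficients in (G − (-3)·I) g = f
solving from the highest basis element down gives g = 8/9 + (5/61)cos x + (43/183)sin x
check: G g = -(15/61)cos x - (7/183)sin x
so G g − (-3)·g = 8/3 + (2/3)sin x = f ✓

the image equals g(x) = 8/9 + (5/61)cos x + (43/183)sin x


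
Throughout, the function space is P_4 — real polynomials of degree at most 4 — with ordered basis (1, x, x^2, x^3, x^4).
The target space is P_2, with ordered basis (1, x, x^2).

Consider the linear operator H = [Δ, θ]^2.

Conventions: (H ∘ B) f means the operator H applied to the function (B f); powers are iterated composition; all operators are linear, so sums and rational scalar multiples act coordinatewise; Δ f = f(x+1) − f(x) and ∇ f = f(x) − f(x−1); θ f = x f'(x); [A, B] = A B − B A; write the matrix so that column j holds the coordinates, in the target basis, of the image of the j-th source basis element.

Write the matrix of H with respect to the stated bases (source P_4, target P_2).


the matrix is [[0, 0, 2, 12, 48]; [0, 0, 0, 6, 48]; [0, 0, 0, 0, 12]] (rows listed top to bottom)

image of 1: 0
image of x: 0
image of x^2: 2
image of x^3: 6x + 12
image of x^4: 12x^2 + 48x + 48
each image's coordinates form column j of the matrix


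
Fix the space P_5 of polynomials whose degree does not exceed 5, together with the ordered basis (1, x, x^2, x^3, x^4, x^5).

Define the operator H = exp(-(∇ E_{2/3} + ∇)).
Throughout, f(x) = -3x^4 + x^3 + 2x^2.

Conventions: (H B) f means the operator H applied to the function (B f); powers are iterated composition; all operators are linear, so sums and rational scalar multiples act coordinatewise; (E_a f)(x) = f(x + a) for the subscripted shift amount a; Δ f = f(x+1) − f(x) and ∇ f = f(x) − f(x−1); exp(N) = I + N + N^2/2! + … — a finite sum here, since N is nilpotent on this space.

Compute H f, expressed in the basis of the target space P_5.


order-1 term: 24x^3 - 18x^2 + 10x - 22/9
order-2 term: -72x^2 + 60x - 32
order-3 term: 96x - 56
order-4 term: -48
the series for exp(-(∇ E_{2/3} + ∇)) f terminates at order 4
exp(-(∇ E_{2/3} + ∇)) f = -3x^4 + 25x^3 - 88x^2 + 166x - 1246/9

the result is g(x) = -3x^4 + 25x^3 - 88x^2 + 166x - 1246/9


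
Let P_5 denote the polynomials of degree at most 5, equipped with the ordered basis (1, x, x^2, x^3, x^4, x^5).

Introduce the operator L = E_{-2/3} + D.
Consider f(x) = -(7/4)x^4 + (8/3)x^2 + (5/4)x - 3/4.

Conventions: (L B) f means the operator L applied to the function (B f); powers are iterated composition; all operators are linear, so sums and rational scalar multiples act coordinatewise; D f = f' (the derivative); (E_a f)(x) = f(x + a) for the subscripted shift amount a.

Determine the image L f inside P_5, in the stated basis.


E_{-2/3} f = -(7/4)x^4 + (14/3)x^3 - 2x^2 - (25/108)x - 241/324
D f = -7x^3 + (16/3)x + 5/4
(E_{-2/3} + D) f = -(7/4)x^4 - (7/3)x^3 - 2x^2 + (551/108)x + 41/81

g(x) = -(7/4)x^4 - (7/3)x^3 - 2x^2 + (551/108)x + 41/81


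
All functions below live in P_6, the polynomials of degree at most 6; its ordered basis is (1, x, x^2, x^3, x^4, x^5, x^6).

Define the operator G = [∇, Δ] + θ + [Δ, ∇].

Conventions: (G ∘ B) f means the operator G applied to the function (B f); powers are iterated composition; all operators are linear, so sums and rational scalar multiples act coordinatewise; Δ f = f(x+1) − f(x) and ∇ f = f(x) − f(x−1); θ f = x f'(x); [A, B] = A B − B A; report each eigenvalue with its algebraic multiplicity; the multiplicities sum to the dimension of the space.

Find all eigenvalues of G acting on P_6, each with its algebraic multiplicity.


image of 1: 0
image of x: x
image of x^2: 2x^2
image of x^3: 3x^3
image of x^4: 4x^4
image of x^5: 5x^5
image of x^6: 6x^6
the matrix is upper triangular; its diagonal is (0, 1, 2, 3, 4, 5, 6)
for a triangular matrix the eigenvalues are the diagonal entries, with algebraic multiplicity their repetition count

λ = 0 (multiplicity 1), λ = 1 (multiplicity 1), λ = 2 (multiplicity 1), λ = 3 (multiplicity 1), λ = 4 (multiplicity 1), λ = 5 (multiplicity 1), λ = 6 (multiplicity 1)


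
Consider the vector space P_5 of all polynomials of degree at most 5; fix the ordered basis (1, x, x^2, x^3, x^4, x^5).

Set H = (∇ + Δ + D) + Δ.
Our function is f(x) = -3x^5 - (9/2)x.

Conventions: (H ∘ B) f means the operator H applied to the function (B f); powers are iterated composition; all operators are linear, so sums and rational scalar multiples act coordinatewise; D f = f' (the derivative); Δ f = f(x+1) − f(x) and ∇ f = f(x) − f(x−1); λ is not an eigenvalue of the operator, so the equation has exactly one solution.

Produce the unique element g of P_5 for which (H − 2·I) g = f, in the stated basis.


the result is g(x) = (3/2)x^5 + 15x^4 + (255/2)x^3 + (1665/2)x^2 + (14469/4)x + 31407/4

write g with unknown coordinates in the stated basis and equate coefficients in (H − 2·I) g = f
solving from the highest basis element down gives g = (3/2)x^5 + 15x^4 + (255/2)x^3 + (1665/2)x^2 + (14469/4)x + 31407/4
check: H g = 30x^4 + 255x^3 + 1665x^2 + 7230x + 31407/2
so H g − 2·g = -3x^5 - (9/2)x = f ✓


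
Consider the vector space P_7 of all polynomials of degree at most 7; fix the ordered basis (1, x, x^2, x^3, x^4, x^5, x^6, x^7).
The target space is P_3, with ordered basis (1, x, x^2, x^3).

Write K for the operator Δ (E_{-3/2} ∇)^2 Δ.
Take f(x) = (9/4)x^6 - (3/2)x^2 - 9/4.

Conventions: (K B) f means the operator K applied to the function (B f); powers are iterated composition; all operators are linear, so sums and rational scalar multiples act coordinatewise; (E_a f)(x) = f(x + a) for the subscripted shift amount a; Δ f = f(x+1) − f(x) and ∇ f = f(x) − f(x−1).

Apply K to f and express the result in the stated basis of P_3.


Δ f = (27/2)x^5 + (135/4)x^4 + 45x^3 + (135/4)x^2 + (21/2)x + 3/4
∇ Δ f = (135/2)x^4 + (135/2)x^2 + 3/2
E_{-3/2} ∇ Δ f = (135/2)x^4 - 405x^3 + (3915/4)x^2 - (4455/4)x + 15843/32
∇ (E_{-3/2} ∇) Δ f = 270x^3 - 1620x^2 + (6885/2)x - 2565
E_{-3/2} ∇ (E_{-3/2} ∇) Δ f = 270x^3 - 2835x^2 + 10125x - 12285
Δ (E_{-3/2} ∇)^2 Δ f = 810x^2 - 4860x + 7560

the image equals g(x) = 810x^2 - 4860x + 7560


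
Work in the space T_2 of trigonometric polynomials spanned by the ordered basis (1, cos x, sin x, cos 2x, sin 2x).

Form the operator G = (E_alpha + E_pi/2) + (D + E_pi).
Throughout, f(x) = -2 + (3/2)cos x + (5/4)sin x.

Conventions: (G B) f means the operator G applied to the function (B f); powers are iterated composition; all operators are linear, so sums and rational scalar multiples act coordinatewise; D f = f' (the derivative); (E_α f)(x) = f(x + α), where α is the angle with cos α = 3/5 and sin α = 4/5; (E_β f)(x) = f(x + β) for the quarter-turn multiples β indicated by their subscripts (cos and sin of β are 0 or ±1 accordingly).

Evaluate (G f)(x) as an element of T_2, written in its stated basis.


E_alpha f = -2 + (19/10)cos x - (9/20)sin x
E_pi/2 f = -2 + (5/4)cos x - (3/2)sin x
(E_alpha + E_pi/2) f = -4 + (63/20)cos x - (39/20)sin x
D f = (5/4)cos x - (3/2)sin x
E_pi f = -2 - (3/2)cos x - (5/4)sin x
(D + E_pi) f = -2 - (1/4)cos x - (11/4)sin x
((E_alpha + E_pi/2) + (D + E_pi)) f = -6 + (29/10)cos x - (47/10)sin x

the image equals g(x) = -6 + (29/10)cos x - (47/10)sin x


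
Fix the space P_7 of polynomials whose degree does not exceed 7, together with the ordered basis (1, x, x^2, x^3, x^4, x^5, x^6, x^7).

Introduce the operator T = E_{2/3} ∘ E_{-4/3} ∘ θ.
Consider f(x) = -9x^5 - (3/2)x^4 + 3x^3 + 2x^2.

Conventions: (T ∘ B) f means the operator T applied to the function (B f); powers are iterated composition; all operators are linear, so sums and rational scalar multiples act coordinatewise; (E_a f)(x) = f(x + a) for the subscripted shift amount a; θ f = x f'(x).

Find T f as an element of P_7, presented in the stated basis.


θ f = -45x^5 - 6x^4 + 9x^3 + 4x^2
E_{-4/3} θ f = -45x^5 + 294x^4 - 759x^3 + (2912/3)x^2 - (5552/9)x + 1408/9
E_{2/3} E_{-4/3} θ f = -45x^5 + 144x^4 - 175x^3 + (310/3)x^2 - (92/3)x + 104/27

the image equals g(x) = -45x^5 + 144x^4 - 175x^3 + (310/3)x^2 - (92/3)x + 104/27


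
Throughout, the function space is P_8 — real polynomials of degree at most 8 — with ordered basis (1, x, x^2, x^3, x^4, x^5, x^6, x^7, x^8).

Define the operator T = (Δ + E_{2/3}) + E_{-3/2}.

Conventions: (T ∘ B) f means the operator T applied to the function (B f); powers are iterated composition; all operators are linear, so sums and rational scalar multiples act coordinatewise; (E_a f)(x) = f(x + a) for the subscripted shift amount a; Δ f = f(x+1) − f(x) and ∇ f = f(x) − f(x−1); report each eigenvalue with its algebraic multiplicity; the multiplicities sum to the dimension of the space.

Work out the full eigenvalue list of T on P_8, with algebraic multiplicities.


image of 1: 2
image of x: 2x + 1/6
image of x^2: 2x^2 + (1/3)x + 133/36
image of x^3: 2x^3 + (1/2)x^2 + (133/12)x - 449/216
image of x^4: 2x^4 + (2/3)x^3 + (133/6)x^2 - (449/54)x + 8113/1296
image of x^5: 2x^5 + (5/6)x^4 + (665/18)x^3 - (2245/108)x^2 + (40565/1296)x - 50249/7776
image of x^6: 2x^6 + x^5 + (665/12)x^4 - (2245/54)x^3 + (40565/432)x^2 - (50249/1296)x + 582193/46656
image of x^7: 2x^7 + (7/6)x^6 + (931/12)x^5 - (15715/216)x^4 + (283955/1296)x^3 - (351743/2592)x^2 + (4075351/46656)x - 4486649/279936
image of x^8: 2x^8 + (4/3)x^7 + (931/9)x^6 - (3143/27)x^5 + (283955/648)x^4 - (351743/972)x^3 + (4075351/11664)x^2 - (4486649/34992)x + 44791873/1679616
the matrix is upper triangular; its diagonal is (2, 2, 2, 2, 2, 2, 2, 2, 2)
for a triangular matrix the eigenvalues are the diagonal entries, with algebraic multiplicity their repetition count

λ = 2 (multiplicity 9)


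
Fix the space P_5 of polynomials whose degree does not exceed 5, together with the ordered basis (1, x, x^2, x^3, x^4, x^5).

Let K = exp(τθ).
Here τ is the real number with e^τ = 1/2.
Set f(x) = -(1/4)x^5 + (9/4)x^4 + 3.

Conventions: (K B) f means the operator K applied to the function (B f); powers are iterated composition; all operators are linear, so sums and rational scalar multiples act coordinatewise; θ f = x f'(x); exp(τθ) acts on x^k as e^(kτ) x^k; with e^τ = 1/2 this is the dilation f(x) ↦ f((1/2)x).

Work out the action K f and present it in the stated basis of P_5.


the image equals g(x) = -(1/128)x^5 + (9/64)x^4 + 3

exp(τθ) x^k = e^(kτ) x^k; with e^τ = 1/2 this sends x^k to (1/2)^k x^k
x^4 ↦ 1/16 x^4
x^5 ↦ 1/32 x^5
applying this coordinatewise to f: exp(τθ) f = -(1/128)x^5 + (9/64)x^4 + 3


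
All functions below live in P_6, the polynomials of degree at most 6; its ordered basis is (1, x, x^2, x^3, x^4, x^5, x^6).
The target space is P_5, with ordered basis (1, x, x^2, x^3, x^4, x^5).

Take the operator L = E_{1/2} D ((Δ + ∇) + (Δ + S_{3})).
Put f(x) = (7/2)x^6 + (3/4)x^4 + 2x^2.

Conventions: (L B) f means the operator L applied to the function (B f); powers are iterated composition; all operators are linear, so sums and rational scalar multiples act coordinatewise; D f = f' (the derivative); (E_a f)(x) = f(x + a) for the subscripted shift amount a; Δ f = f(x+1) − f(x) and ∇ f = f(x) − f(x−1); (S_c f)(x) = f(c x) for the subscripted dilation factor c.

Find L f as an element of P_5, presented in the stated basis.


Δ f = 21x^5 + (105/2)x^4 + 73x^3 + 57x^2 + 28x + 25/4
∇ f = 21x^5 - (105/2)x^4 + 73x^3 - 57x^2 + 28x - 25/4
(Δ + ∇) f = 42x^5 + 146x^3 + 56x
Δ f = 21x^5 + (105/2)x^4 + 73x^3 + 57x^2 + 28x + 25/4
S_{3} f = (5103/2)x^6 + (243/4)x^4 + 18x^2
(Δ + S_{3}) f = (5103/2)x^6 + 21x^5 + (453/4)x^4 + 73x^3 + 75x^2 + 28x + 25/4
((Δ + ∇) + (Δ + S_{3})) f = (5103/2)x^6 + 63x^5 + (453/4)x^4 + 219x^3 + 75x^2 + 84x + 25/4
D ((Δ + ∇) + (Δ + S_{3})) f = 15309x^5 + 315x^4 + 453x^3 + 657x^2 + 150x + 84
E_{1/2} D ((Δ + ∇) + (Δ + S_{3})) f = 15309x^5 + (77175/2)x^4 + (78711/2)x^3 + (83781/4)x^2 + (97413/16)x + 28095/32

the image equals g(x) = 15309x^5 + (77175/2)x^4 + (78711/2)x^3 + (83781/4)x^2 + (97413/16)x + 28095/32


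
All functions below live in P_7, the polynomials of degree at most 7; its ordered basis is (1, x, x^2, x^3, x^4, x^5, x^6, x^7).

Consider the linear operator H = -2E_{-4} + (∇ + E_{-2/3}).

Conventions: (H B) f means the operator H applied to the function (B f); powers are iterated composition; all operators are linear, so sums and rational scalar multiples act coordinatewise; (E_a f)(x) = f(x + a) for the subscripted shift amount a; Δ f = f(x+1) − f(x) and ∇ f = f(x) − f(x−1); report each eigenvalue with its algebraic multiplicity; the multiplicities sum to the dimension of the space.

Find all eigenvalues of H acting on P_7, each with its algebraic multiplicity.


λ = -1 (multiplicity 8)

image of 1: -1
image of x: -x + 25/3
image of x^2: -x^2 + (50/3)x - 293/9
image of x^3: -x^3 + 25x^2 - (293/3)x + 3475/27
image of x^4: -x^4 + (100/3)x^3 - (586/3)x^2 + (13900/27)x - 41537/81
image of x^5: -x^5 + (125/3)x^4 - (2930/9)x^3 + (34750/27)x^2 - (207685/81)x + 497875/243
image of x^6: -x^6 + 50x^5 - (1465/3)x^4 + (69500/27)x^3 - (207685/27)x^2 + (995750/81)x - 5972633/729
image of x^7: -x^7 + (175/3)x^6 - (2051/3)x^5 + (121625/27)x^4 - (1453795/81)x^3 + (3485125/81)x^2 - (41808431/729)x + 71665675/2187
the matrix is upper triangular; its diagonal is (-1, -1, -1, -1, -1, -1, -1, -1)
for a triangular matrix the eigenvalues are the diagonal entries, with algebraic multiplicity their repetition count


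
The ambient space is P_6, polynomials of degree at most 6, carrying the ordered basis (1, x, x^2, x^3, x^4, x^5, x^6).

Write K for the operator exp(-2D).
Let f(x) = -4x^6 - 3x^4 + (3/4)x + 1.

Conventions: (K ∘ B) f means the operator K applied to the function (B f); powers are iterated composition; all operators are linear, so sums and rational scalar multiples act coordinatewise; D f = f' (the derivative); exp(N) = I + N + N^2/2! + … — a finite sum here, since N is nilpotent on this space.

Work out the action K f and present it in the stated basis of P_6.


order-1 term: 48x^5 + 24x^3 - 3/2
order-2 term: -240x^4 - 72x^2
order-3 term: 640x^3 + 96x
order-4 term: -960x^2 - 48
order-5 term: 768x
order-6 term: -256
the series for exp(-2D) f terminates at order 6
exp(-2D) f = -4x^6 + 48x^5 - 243x^4 + 664x^3 - 1032x^2 + (3459/4)x - 609/2

the image equals g(x) = -4x^6 + 48x^5 - 243x^4 + 664x^3 - 1032x^2 + (3459/4)x - 609/2


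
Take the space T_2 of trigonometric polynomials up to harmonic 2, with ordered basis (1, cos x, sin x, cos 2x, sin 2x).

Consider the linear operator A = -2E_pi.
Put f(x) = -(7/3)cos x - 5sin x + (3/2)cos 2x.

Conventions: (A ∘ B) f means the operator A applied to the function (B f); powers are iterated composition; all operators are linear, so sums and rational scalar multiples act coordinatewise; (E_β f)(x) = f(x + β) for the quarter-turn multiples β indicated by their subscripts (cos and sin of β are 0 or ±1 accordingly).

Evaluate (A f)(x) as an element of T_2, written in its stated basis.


E_pi f = (7/3)cos x + 5sin x + (3/2)cos 2x
(-2E_pi) f = -(14/3)cos x - 10sin x - 3cos 2x

the result is g(x) = -(14/3)cos x - 10sin x - 3cos 2x


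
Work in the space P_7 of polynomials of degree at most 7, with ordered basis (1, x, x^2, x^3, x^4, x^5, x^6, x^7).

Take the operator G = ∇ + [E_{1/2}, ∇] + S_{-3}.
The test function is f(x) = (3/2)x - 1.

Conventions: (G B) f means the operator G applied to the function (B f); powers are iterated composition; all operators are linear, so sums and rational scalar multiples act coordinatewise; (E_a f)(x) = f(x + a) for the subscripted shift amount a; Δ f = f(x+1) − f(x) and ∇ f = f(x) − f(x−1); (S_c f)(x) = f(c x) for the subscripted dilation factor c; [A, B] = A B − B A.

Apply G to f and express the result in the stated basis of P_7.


g(x) = -(9/2)x + 1/2

∇ f = 3/2
∇ f = 3/2
E_{1/2} ∇ f = 3/2
E_{1/2} f = (3/2)x - 1/4
∇ E_{1/2} f = 3/2
[E_{1/2}, ∇] f = 0
S_{-3} f = -(9/2)x - 1
(∇ + [E_{1/2}, ∇] + S_{-3}) f = -(9/2)x + 1/2


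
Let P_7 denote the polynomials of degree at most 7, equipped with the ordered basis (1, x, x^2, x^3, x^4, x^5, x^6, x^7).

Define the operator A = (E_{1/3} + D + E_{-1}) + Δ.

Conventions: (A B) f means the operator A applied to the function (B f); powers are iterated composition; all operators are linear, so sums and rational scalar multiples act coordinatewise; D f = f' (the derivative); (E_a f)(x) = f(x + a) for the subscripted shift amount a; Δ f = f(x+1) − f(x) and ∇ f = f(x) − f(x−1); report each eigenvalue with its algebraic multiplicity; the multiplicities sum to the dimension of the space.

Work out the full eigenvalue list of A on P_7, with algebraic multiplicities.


λ = 2 (multiplicity 8)

image of 1: 2
image of x: 2x + 4/3
image of x^2: 2x^2 + (8/3)x + 19/9
image of x^3: 2x^3 + 4x^2 + (19/3)x + 1/27
image of x^4: 2x^4 + (16/3)x^3 + (38/3)x^2 + (4/27)x + 163/81
image of x^5: 2x^5 + (20/3)x^4 + (190/9)x^3 + (10/27)x^2 + (815/81)x + 1/243
image of x^6: 2x^6 + 8x^5 + (95/3)x^4 + (20/27)x^3 + (815/27)x^2 + (2/81)x + 1459/729
image of x^7: 2x^7 + (28/3)x^6 + (133/3)x^5 + (35/27)x^4 + (5705/81)x^3 + (7/81)x^2 + (10213/729)x + 1/2187
the matrix is upper triangular; its diagonal is (2, 2, 2, 2, 2, 2, 2, 2)
for a triangular matrix the eigenvalues are the diagonal entries, with algebraic multiplicity their repetition count


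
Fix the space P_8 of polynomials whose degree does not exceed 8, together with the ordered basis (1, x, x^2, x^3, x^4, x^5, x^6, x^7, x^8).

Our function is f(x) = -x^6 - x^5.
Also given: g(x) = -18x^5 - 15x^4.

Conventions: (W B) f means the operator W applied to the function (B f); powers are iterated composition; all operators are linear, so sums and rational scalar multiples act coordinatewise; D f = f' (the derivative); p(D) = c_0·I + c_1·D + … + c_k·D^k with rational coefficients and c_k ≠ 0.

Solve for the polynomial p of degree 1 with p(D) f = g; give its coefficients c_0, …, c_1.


D^0 f = -x^6 - x^5
D^1 f = -6x^5 - 5x^4
matching coefficients of g against c_0 f + c_1 Df + … from the top degree down determines the c_i
solution: c_0 = 0, c_1 = 3

p(D) = 3·D, i.e. c_0 = 0, c_1 = 3


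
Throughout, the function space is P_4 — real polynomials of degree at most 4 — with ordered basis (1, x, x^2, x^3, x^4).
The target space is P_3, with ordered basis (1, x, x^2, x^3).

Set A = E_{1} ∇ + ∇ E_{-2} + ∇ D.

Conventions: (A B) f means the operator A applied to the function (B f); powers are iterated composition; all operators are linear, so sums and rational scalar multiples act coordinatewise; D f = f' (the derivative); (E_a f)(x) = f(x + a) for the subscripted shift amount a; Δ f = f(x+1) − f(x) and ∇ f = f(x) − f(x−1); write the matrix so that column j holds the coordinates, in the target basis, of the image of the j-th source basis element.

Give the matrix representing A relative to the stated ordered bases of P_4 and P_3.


image of 1: 0
image of x: 2
image of x^2: 4x - 2
image of x^3: 6x^2 - 6x + 17
image of x^4: 8x^3 - 12x^2 + 68x - 60
each image's coordinates form column j of the matrix

the matrix is [[0, 2, -2, 17, -60]; [0, 0, 4, -6, 68]; [0, 0, 0, 6, -12]; [0, 0, 0, 0, 8]] (rows listed top to bottom)


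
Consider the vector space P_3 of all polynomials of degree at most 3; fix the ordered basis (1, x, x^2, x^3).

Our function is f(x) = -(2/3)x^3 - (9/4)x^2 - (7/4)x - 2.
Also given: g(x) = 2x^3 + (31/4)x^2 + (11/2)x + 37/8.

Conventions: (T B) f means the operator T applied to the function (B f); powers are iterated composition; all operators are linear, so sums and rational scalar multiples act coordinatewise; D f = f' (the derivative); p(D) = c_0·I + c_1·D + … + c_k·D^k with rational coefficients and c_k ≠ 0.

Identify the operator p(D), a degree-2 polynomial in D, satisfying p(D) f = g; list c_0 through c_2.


c_0 = -3, c_1 = -1/2, c_2 = 1/2

D^0 f = -(2/3)x^3 - (9/4)x^2 - (7/4)x - 2
D^1 f = -2x^2 - (9/2)x - 7/4
D^2 f = -4x - 9/2
matching coefficients of g against c_0 f + c_1 Df + … from the top degree down determines the c_i
solution: c_0 = -3, c_1 = -1/2, c_2 = 1/2


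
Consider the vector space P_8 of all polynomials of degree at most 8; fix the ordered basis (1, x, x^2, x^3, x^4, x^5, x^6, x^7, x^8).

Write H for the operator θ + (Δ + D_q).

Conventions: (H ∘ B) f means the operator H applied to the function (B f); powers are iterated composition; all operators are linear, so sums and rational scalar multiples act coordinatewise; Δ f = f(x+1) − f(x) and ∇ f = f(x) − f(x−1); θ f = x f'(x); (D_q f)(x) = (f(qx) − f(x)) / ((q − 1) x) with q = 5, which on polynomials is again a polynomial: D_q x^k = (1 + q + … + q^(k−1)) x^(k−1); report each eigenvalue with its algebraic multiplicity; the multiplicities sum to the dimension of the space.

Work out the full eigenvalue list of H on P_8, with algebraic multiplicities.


λ = 0 (multiplicity 1), λ = 1 (multiplicity 1), λ = 2 (multiplicity 1), λ = 3 (multiplicity 1), λ = 4 (multiplicity 1), λ = 5 (multiplicity 1), λ = 6 (multiplicity 1), λ = 7 (multiplicity 1), λ = 8 (multiplicity 1)

image of 1: 0
image of x: x + 2
image of x^2: 2x^2 + 8x + 1
image of x^3: 3x^3 + 34x^2 + 3x + 1
image of x^4: 4x^4 + 160x^3 + 6x^2 + 4x + 1
image of x^5: 5x^5 + 786x^4 + 10x^3 + 10x^2 + 5x + 1
image of x^6: 6x^6 + 3912x^5 + 15x^4 + 20x^3 + 15x^2 + 6x + 1
image of x^7: 7x^7 + 19538x^6 + 21x^5 + 35x^4 + 35x^3 + 21x^2 + 7x + 1
image of x^8: 8x^8 + 97664x^7 + 28x^6 + 56x^5 + 70x^4 + 56x^3 + 28x^2 + 8x + 1
the matrix is upper triangular; its diagonal is (0, 1, 2, 3, 4, 5, 6, 7, 8)
for a triangular matrix the eigenvalues are the diagonal entries, with algebraic multiplicity their repetition count


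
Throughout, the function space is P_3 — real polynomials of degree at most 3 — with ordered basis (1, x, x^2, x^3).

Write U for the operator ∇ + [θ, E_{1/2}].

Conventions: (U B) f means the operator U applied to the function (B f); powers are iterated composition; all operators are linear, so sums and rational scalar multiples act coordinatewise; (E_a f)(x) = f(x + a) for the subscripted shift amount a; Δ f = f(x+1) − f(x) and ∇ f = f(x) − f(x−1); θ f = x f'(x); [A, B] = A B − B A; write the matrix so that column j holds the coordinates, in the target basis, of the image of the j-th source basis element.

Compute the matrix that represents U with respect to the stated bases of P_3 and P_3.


the matrix is [[0, 1/2, -3/2, 5/8]; [0, 0, 1, -9/2]; [0, 0, 0, 3/2]; [0, 0, 0, 0]] (rows listed top to bottom)

image of 1: 0
image of x: 1/2
image of x^2: x - 3/2
image of x^3: (3/2)x^2 - (9/2)x + 5/8
each image's coordinates form column j of the matrix


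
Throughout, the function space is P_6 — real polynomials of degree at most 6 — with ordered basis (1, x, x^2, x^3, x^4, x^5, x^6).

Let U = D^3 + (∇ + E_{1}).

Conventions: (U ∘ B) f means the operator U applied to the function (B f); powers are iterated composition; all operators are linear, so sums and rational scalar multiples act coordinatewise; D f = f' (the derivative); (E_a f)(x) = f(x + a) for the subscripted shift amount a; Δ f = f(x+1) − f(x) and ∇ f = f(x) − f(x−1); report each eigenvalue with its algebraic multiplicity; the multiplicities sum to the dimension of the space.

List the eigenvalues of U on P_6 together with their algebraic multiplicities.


λ = 1 (multiplicity 7)

image of 1: 1
image of x: x + 2
image of x^2: x^2 + 4x
image of x^3: x^3 + 6x^2 + 8
image of x^4: x^4 + 8x^3 + 32x
image of x^5: x^5 + 10x^4 + 80x^2 + 2
image of x^6: x^6 + 12x^5 + 160x^3 + 12x
the matrix is upper triangular; its diagonal is (1, 1, 1, 1, 1, 1, 1)
for a triangular matrix the eigenvalues are the diagonal entries, with algebraic multiplicity their repetition count


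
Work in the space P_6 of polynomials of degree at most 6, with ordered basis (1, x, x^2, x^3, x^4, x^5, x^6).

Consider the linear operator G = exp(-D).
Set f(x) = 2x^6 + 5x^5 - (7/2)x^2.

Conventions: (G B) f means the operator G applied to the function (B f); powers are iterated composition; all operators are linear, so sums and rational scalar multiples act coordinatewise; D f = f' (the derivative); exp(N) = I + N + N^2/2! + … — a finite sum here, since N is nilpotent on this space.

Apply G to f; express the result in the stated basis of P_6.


the result is g(x) = 2x^6 - 7x^5 + 5x^4 + 10x^3 - (47/2)x^2 + 20x - 13/2

order-1 term: -12x^5 - 25x^4 + 7x
order-2 term: 30x^4 + 50x^3 - 7/2
order-3 term: -40x^3 - 50x^2
order-4 term: 30x^2 + 25x
order-5 term: -12x - 5
order-6 term: 2
the series for exp(-D) f terminates at order 6
exp(-D) f = 2x^6 - 7x^5 + 5x^4 + 10x^3 - (47/2)x^2 + 20x - 13/2


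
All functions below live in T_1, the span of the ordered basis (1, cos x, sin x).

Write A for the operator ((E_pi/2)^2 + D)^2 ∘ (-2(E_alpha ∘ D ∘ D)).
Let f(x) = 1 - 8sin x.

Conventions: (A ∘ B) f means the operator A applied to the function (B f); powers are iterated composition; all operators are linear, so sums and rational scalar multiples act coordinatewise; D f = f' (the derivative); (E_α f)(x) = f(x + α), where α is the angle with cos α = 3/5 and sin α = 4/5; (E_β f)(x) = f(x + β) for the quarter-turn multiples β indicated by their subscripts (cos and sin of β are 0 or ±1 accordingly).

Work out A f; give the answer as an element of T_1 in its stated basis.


the image equals g(x) = (96/5)cos x - (128/5)sin x

D f = -8cos x
D D f = 8sin x
E_alpha D D f = (32/5)cos x + (24/5)sin x
(-2(E_alpha ∘ D ∘ D)) f = -(64/5)cos x - (48/5)sin x
E_pi/2 (-2(E_alpha ∘ D ∘ D)) f = -(48/5)cos x + (64/5)sin x
E_pi/2 E_pi/2 (-2(E_alpha ∘ D ∘ D)) f = (64/5)cos x + (48/5)sin x
D (-2(E_alpha ∘ D ∘ D)) f = -(48/5)cos x + (64/5)sin x
((E_pi/2)^2 + D) (-2(E_alpha ∘ D ∘ D)) f = (16/5)cos x + (112/5)sin x
E_pi/2 ((E_pi/2)^2 + D) (-2(E_alpha ∘ D ∘ D)) f = (112/5)cos x - (16/5)sin x
E_pi/2 E_pi/2 ((E_pi/2)^2 + D) (-2(E_alpha ∘ D ∘ D)) f = -(16/5)cos x - (112/5)sin x
D ((E_pi/2)^2 + D) (-2(E_alpha ∘ D ∘ D)) f = (112/5)cos x - (16/5)sin x
((E_pi/2)^2 + D) ((E_pi/2)^2 + D) (-2(E_alpha ∘ D ∘ D)) f = (96/5)cos x - (128/5)sin x


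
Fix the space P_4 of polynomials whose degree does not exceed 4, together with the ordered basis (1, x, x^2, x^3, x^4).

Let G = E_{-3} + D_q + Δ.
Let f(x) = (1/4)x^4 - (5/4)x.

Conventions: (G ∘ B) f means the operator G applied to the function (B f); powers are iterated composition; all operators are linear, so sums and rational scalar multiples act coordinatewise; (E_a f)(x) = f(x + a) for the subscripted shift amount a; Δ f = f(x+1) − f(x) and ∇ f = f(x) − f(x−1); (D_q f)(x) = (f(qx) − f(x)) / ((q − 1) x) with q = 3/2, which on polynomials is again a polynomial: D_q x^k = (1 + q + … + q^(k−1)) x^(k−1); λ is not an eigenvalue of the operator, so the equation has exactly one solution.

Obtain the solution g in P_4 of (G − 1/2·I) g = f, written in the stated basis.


write g with unknown coordinates in the stated basis and equate coefficients in (G − 1/2·I) g = f
solving from the highest basis element down gives g = (1/2)x^4 - (1/8)x^3 - (965/16)x^2 - (1151/16)x + 7791/8
check: G g = (1/2)x^4 - (1/16)x^3 - (965/32)x^2 - (1191/32)x + 7791/16
so G g − 1/2·g = (1/4)x^4 - (5/4)x = f ✓

g(x) = (1/2)x^4 - (1/8)x^3 - (965/16)x^2 - (1151/16)x + 7791/8


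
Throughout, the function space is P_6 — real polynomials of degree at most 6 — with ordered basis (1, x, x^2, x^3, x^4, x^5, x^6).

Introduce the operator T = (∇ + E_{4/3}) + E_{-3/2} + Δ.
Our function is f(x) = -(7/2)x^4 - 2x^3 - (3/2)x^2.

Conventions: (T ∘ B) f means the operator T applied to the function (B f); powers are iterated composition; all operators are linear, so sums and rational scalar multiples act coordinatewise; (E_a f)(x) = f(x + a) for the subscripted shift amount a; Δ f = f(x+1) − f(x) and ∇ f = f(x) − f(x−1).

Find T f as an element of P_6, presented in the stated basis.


the image equals g(x) = -7x^4 - (89/3)x^3 - (1183/12)x^2 - (4709/108)x - 95419/2592

∇ f = -14x^3 + 15x^2 - 11x + 3
E_{4/3} f = -(7/2)x^4 - (62/3)x^3 - (281/6)x^2 - (1292/27)x - 1496/81
(∇ + E_{4/3}) f = -(7/2)x^4 - (104/3)x^3 - (191/6)x^2 - (1589/27)x - 1253/81
E_{-3/2} f = -(7/2)x^4 + 19x^3 - (159/4)x^2 + (153/4)x - 459/32
Δ f = -14x^3 - 27x^2 - 23x - 7
((∇ + E_{4/3}) + E_{-3/2} + Δ) f = -7x^4 - (89/3)x^3 - (1183/12)x^2 - (4709/108)x - 95419/2592


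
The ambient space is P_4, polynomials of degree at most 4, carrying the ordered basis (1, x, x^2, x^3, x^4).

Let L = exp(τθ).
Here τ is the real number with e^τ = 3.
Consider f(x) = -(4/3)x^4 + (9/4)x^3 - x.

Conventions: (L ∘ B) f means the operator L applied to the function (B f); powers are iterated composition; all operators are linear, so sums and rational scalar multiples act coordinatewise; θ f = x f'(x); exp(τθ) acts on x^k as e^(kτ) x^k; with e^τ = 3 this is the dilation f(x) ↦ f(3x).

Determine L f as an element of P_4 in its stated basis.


exp(τθ) x^k = e^(kτ) x^k; with e^τ = 3 this sends x^k to 3^k x^k
x ↦ 3 x
x^3 ↦ 27 x^3
x^4 ↦ 81 x^4
applying this coordinatewise to f: exp(τθ) f = -108x^4 + (243/4)x^3 - 3x

the result is g(x) = -108x^4 + (243/4)x^3 - 3x


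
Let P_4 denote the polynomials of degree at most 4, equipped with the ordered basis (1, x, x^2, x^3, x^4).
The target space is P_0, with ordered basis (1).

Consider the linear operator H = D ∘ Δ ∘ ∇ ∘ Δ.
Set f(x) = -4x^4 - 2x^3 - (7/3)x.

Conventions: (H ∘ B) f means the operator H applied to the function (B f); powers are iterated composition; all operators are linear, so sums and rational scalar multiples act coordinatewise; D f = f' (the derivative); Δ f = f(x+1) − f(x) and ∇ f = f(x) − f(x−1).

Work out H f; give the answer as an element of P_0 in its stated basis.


the result is g(x) = -96

Δ f = -16x^3 - 30x^2 - 22x - 25/3
∇ Δ f = -48x^2 - 12x - 8
Δ ∇ Δ f = -96x - 60
D (Δ ∘ ∇) Δ f = -96


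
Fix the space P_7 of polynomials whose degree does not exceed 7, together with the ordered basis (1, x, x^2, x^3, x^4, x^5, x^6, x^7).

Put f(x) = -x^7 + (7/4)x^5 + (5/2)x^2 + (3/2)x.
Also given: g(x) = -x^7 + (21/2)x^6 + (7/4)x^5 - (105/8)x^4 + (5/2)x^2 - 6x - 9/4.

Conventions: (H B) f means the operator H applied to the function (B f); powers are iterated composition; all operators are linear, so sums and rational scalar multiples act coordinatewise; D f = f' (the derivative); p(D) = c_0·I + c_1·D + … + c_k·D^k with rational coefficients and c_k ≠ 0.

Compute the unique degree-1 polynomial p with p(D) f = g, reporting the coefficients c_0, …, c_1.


p(D) = I − (3/2)·D, i.e. c_0 = 1, c_1 = -3/2

D^0 f = -x^7 + (7/4)x^5 + (5/2)x^2 + (3/2)x
D^1 f = -7x^6 + (35/4)x^4 + 5x + 3/2
matching coefficients of g against c_0 f + c_1 Df + … from the top degree down determines the c_i
solution: c_0 = 1, c_1 = -3/2


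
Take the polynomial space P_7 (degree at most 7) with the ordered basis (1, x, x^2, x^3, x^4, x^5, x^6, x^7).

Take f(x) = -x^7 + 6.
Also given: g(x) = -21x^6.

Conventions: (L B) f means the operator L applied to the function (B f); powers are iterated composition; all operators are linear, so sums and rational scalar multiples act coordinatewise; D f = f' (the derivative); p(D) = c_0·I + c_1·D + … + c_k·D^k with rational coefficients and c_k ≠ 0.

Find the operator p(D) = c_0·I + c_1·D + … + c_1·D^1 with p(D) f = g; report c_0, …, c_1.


D^0 f = -x^7 + 6
D^1 f = -7x^6
matching coefficients of g against c_0 f + c_1 Df + … from the top degree down determines the c_i
solution: c_0 = 0, c_1 = 3

c_0 = 0, c_1 = 3


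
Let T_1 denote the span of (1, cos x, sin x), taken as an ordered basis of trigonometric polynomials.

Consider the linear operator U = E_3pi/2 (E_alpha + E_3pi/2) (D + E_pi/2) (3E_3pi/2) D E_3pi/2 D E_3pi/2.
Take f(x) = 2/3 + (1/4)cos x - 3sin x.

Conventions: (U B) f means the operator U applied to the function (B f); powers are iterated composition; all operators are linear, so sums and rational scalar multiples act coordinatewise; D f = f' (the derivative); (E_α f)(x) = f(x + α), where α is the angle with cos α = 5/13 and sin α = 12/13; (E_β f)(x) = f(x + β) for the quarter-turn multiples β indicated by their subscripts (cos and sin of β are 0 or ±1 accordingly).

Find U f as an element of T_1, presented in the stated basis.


the image equals g(x) = (177/26)cos x + (51/26)sin x

E_3pi/2 f = 2/3 + 3cos x + (1/4)sin x
D E_3pi/2 f = (1/4)cos x - 3sin x
E_3pi/2 D E_3pi/2 f = 3cos x + (1/4)sin x
D E_3pi/2 D E_3pi/2 f = (1/4)cos x - 3sin x
E_3pi/2 (D E_3pi/2 D E_3pi/2) f = 3cos x + (1/4)sin x
(3E_3pi/2) (D E_3pi/2 D E_3pi/2) f = 9cos x + (3/4)sin x
D (3E_3pi/2) (D E_3pi/2 D E_3pi/2) f = (3/4)cos x - 9sin x
E_pi/2 (3E_3pi/2) (D E_3pi/2 D E_3pi/2) f = (3/4)cos x - 9sin x
(D + E_pi/2) (3E_3pi/2) (D E_3pi/2 D E_3pi/2) f = (3/2)cos x - 18sin x
E_alpha (D + E_pi/2) (3E_3pi/2) (D E_3pi/2 D E_3pi/2) f = -(417/26)cos x - (108/13)sin x
E_3pi/2 (D + E_pi/2) (3E_3pi/2) (D E_3pi/2 D E_3pi/2) f = 18cos x + (3/2)sin x
(E_alpha + E_3pi/2) (D + E_pi/2) (3E_3pi/2) (D E_3pi/2 D E_3pi/2) f = (51/26)cos x - (177/26)sin x
E_3pi/2 (E_alpha + E_3pi/2) (D + E_pi/2) (3E_3pi/2) (D E_3pi/2 D E_3pi/2) f = (177/26)cos x + (51/26)sin x


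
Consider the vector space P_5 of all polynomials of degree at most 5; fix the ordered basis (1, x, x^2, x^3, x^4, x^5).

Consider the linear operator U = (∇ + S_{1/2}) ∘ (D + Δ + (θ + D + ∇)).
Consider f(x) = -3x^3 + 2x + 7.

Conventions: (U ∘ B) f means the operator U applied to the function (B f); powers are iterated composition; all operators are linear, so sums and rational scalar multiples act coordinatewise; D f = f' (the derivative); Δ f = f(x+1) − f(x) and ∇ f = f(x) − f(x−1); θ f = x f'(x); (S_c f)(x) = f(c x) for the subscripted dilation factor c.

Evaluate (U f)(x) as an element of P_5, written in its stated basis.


the result is g(x) = -(9/8)x^3 - 36x^2 - 44x + 31

D f = -9x^2 + 2
Δ f = -9x^2 - 9x - 1
θ f = -9x^3 + 2x
D f = -9x^2 + 2
∇ f = -9x^2 + 9x - 1
(θ + D + ∇) f = -9x^3 - 18x^2 + 11x + 1
(D + Δ + (θ + D + ∇)) f = -9x^3 - 36x^2 + 2x + 2
∇ (D + Δ + (θ + D + ∇)) f = -27x^2 - 45x + 29
S_{1/2} (D + Δ + (θ + D + ∇)) f = -(9/8)x^3 - 9x^2 + x + 2
(∇ + S_{1/2}) (D + Δ + (θ + D + ∇)) f = -(9/8)x^3 - 36x^2 - 44x + 31


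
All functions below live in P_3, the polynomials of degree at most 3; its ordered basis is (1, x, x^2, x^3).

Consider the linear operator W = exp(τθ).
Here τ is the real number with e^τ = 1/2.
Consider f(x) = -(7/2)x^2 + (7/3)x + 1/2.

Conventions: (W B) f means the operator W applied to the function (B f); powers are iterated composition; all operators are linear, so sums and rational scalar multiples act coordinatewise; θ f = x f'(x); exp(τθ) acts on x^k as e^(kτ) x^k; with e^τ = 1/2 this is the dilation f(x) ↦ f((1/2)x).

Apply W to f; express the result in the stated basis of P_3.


the image equals g(x) = -(7/8)x^2 + (7/6)x + 1/2

exp(τθ) x^k = e^(kτ) x^k; with e^τ = 1/2 this sends x^k to (1/2)^k x^k
x ↦ 1/2 x
x^2 ↦ 1/4 x^2
applying this coordinatewise to f: exp(τθ) f = -(7/8)x^2 + (7/6)x + 1/2


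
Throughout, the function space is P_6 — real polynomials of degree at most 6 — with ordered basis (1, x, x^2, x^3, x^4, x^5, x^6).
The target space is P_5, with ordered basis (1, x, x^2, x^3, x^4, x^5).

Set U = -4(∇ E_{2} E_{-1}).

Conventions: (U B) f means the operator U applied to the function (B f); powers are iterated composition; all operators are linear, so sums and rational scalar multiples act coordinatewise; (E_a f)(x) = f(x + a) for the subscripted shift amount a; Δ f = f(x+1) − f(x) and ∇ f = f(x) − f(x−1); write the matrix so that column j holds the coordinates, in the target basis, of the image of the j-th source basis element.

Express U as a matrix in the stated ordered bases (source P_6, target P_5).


image of 1: 0
image of x: -4
image of x^2: -8x - 4
image of x^3: -12x^2 - 12x - 4
image of x^4: -16x^3 - 24x^2 - 16x - 4
image of x^5: -20x^4 - 40x^3 - 40x^2 - 20x - 4
image of x^6: -24x^5 - 60x^4 - 80x^3 - 60x^2 - 24x - 4
each image's coordinates form column j of the matrix

the matrix is [[0, -4, -4, -4, -4, -4, -4]; [0, 0, -8, -12, -16, -20, -24]; [0, 0, 0, -12, -24, -40, -60]; [0, 0, 0, 0, -16, -40, -80]; [0, 0, 0, 0, 0, -20, -60]; [0, 0, 0, 0, 0, 0, -24]] (rows listed top to bottom)


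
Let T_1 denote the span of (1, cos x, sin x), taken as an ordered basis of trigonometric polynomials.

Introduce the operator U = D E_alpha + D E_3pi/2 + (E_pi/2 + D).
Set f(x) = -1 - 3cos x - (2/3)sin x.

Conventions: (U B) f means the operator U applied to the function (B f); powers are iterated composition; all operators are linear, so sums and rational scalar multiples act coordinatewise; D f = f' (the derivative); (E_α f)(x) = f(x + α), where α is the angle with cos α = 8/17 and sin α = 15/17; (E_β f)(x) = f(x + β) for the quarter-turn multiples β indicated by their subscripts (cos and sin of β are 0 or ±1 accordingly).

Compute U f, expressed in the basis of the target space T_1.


E_alpha f = -1 - 2cos x + (7/3)sin x
D E_alpha f = (7/3)cos x + 2sin x
E_3pi/2 f = -1 + (2/3)cos x - 3sin x
D E_3pi/2 f = -3cos x - (2/3)sin x
E_pi/2 f = -1 - (2/3)cos x + 3sin x
D f = -(2/3)cos x + 3sin x
(E_pi/2 + D) f = -1 - (4/3)cos x + 6sin x
(D E_alpha + D E_3pi/2 + (E_pi/2 + D)) f = -1 - 2cos x + (22/3)sin x

g(x) = -1 - 2cos x + (22/3)sin x


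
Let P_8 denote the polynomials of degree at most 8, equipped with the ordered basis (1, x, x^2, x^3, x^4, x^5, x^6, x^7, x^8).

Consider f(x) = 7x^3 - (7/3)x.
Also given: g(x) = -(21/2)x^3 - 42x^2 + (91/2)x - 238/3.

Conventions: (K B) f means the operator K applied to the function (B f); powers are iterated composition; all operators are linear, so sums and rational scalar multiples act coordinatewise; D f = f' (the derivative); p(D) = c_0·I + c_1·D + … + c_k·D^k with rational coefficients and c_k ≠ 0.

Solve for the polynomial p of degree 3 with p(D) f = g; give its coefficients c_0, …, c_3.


D^0 f = 7x^3 - (7/3)x
D^1 f = 21x^2 - 7/3
D^2 f = 42x
D^3 f = 42
matching coefficients of g against c_0 f + c_1 Df + … from the top degree down determines the c_i
solution: c_0 = -3/2, c_1 = -2, c_2 = 1, c_3 = -2

c_0 = -3/2, c_1 = -2, c_2 = 1, c_3 = -2


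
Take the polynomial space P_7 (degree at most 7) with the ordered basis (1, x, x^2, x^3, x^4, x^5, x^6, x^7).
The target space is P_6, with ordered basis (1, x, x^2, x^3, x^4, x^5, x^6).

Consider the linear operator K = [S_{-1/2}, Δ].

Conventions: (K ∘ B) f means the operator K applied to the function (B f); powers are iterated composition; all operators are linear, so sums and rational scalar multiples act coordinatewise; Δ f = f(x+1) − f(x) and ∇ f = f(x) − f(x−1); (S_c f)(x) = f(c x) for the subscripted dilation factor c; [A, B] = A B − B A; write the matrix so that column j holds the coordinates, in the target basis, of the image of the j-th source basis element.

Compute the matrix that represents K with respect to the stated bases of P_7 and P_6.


image of 1: 0
image of x: 3/2
image of x^2: -(3/2)x + 3/4
image of x^3: (9/8)x^2 - (9/8)x + 9/8
image of x^4: -(3/4)x^3 + (9/8)x^2 - (9/4)x + 15/16
image of x^5: (15/32)x^4 - (15/16)x^3 + (45/16)x^2 - (75/32)x + 33/32
image of x^6: -(9/32)x^5 + (45/64)x^4 - (45/16)x^3 + (225/64)x^2 - (99/32)x + 63/64
image of x^7: (21/128)x^6 - (63/128)x^5 + (315/128)x^4 - (525/128)x^3 + (693/128)x^2 - (441/128)x + 129/128
each image's coordinates form column j of the matrix

the matrix is [[0, 3/2, 3/4, 9/8, 15/16, 33/32, 63/64, 129/128]; [0, 0, -3/2, -9/8, -9/4, -75/32, -99/32, -441/128]; [0, 0, 0, 9/8, 9/8, 45/16, 225/64, 693/128]; [0, 0, 0, 0, -3/4, -15/16, -45/16, -525/128]; [0, 0, 0, 0, 0, 15/32, 45/64, 315/128]; [0, 0, 0, 0, 0, 0, -9/32, -63/128]; [0, 0, 0, 0, 0, 0, 0, 21/128]] (rows listed top to bottom)
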